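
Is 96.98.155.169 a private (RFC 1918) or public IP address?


RFC 1918 private ranges:
  10.0.0.0/8 (10.0.0.0 - 10.255.255.255)
  172.16.0.0/12 (172.16.0.0 - 172.31.255.255)
  192.168.0.0/16 (192.168.0.0 - 192.168.255.255)
Public (not in any RFC 1918 range)


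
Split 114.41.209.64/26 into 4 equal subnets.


New prefix = 26 + 2 = 28
Each subnet has 16 addresses
  114.41.209.64/28
  114.41.209.80/28
  114.41.209.96/28
  114.41.209.112/28
Subnets: 114.41.209.64/28, 114.41.209.80/28, 114.41.209.96/28, 114.41.209.112/28


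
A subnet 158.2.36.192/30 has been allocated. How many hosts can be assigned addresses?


Host bits = 32 - 30 = 2
Total addresses = 2^2 = 4
Usable = total - 2 (network and broadcast)
Usable hosts: 2


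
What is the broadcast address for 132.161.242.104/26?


Network: 132.161.242.64/26
Host bits = 6
Set all host bits to 1:
Broadcast: 132.161.242.127


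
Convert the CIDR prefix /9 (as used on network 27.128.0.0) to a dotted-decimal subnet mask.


/9 means 9 network bits, 23 host bits
Binary: 11111111100000000000000000000000
Mask: 255.128.0.0


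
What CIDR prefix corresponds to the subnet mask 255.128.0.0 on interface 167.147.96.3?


Binary: 11111111.10000000.00000000.00000000
Count leading 1s
Prefix: /9


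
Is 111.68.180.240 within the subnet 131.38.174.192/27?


Subnet network: 131.38.174.192
Test IP AND mask: 111.68.180.224
No, 111.68.180.240 is not in 131.38.174.192/27


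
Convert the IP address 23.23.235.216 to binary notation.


23 = 00010111
23 = 00010111
235 = 11101011
216 = 11011000
Binary: 00010111.00010111.11101011.11011000


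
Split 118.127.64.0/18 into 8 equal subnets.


New prefix = 18 + 3 = 21
Each subnet has 2048 addresses
  118.127.64.0/21
  118.127.72.0/21
  118.127.80.0/21
  118.127.88.0/21
  118.127.96.0/21
  118.127.104.0/21
  118.127.112.0/21
  118.127.120.0/21
Subnets: 118.127.64.0/21, 118.127.72.0/21, 118.127.80.0/21, 118.127.88.0/21, 118.127.96.0/21, 118.127.104.0/21, 118.127.112.0/21, 118.127.120.0/21


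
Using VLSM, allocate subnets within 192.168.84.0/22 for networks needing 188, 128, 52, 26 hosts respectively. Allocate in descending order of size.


188 hosts -> /24 (254 usable): 192.168.84.0/24
128 hosts -> /24 (254 usable): 192.168.85.0/24
52 hosts -> /26 (62 usable): 192.168.86.0/26
26 hosts -> /27 (30 usable): 192.168.86.64/27
Allocation: 192.168.84.0/24 (188 hosts, 254 usable); 192.168.85.0/24 (128 hosts, 254 usable); 192.168.86.0/26 (52 hosts, 62 usable); 192.168.86.64/27 (26 hosts, 30 usable)


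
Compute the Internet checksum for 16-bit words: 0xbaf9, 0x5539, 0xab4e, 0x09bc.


Sum all words (with carry folding):
+ 0xbaf9 = 0xbaf9
+ 0x5539 = 0x1033
+ 0xab4e = 0xbb81
+ 0x09bc = 0xc53d
One's complement: ~0xc53d
Checksum = 0x3ac2


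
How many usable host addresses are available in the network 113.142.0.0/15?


Host bits = 32 - 15 = 17
Total addresses = 2^17 = 131072
Usable = total - 2 (network and broadcast)
Usable hosts: 131070


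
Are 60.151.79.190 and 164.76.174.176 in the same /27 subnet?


Mask: 255.255.255.224
60.151.79.190 AND mask = 60.151.79.160
164.76.174.176 AND mask = 164.76.174.160
No, different subnets (60.151.79.160 vs 164.76.174.160)


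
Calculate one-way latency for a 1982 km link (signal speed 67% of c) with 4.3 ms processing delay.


Speed = 0.67 * 3e5 km/s = 201000 km/s
Propagation delay = 1982 / 201000 = 0.0099 s = 9.8607 ms
Processing delay = 4.3 ms
Total one-way latency = 14.1607 ms


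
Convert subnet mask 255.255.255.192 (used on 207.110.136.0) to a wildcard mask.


Subnet mask: 255.255.255.192
Wildcard = 255.255.255.255 - subnet mask
255 - 255 = 0
255 - 255 = 0
255 - 255 = 0
255 - 192 = 63
Wildcard: 0.0.0.63


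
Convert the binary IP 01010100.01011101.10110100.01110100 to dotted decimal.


01010100 = 84
01011101 = 93
10110100 = 180
01110100 = 116
IP: 84.93.180.116


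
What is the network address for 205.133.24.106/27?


IP:   11001101.10000101.00011000.01101010
Mask: 11111111.11111111.11111111.11100000
AND operation:
Net:  11001101.10000101.00011000.01100000
Network: 205.133.24.96/27


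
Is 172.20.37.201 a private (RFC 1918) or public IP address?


RFC 1918 private ranges:
  10.0.0.0/8 (10.0.0.0 - 10.255.255.255)
  172.16.0.0/12 (172.16.0.0 - 172.31.255.255)
  192.168.0.0/16 (192.168.0.0 - 192.168.255.255)
Private (in 172.16.0.0/12)


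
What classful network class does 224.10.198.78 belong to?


First octet: 224
Binary: 11100000
1110xxxx -> Class D (224-239)
Class D (multicast), default mask N/A


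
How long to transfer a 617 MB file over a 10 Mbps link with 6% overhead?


Effective throughput = 10 * (1 - 6/100) = 9.4 Mbps
File size in Mb = 617 * 8 = 4936 Mb
Time = 4936 / 9.4
Time = 525.1064 seconds


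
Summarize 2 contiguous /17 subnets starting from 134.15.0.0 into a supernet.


Original prefix: /17
Number of subnets: 2 = 2^1
New prefix = 17 - 1 = 16
Supernet: 134.15.0.0/16


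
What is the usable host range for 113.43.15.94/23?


Network: 113.43.14.0
Broadcast: 113.43.15.255
First usable = network + 1
Last usable = broadcast - 1
Range: 113.43.14.1 to 113.43.15.254


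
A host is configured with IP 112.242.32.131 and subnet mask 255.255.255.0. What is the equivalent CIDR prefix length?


Binary: 11111111.11111111.11111111.00000000
Count leading 1s
Prefix: /24


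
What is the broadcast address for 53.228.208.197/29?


Network: 53.228.208.192/29
Host bits = 3
Set all host bits to 1:
Broadcast: 53.228.208.199


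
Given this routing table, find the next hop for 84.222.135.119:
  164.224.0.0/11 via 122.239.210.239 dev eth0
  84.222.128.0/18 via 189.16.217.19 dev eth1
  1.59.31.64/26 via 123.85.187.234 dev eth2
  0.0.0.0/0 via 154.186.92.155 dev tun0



Longest prefix match for 84.222.135.119:
  /11 164.224.0.0: no
  /18 84.222.128.0: MATCH
  /26 1.59.31.64: no
  /0 0.0.0.0: MATCH
Selected: next-hop 189.16.217.19 via eth1 (matched /18)


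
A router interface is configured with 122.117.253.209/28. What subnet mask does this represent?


/28 means 28 network bits, 4 host bits
Binary: 11111111111111111111111111110000
Mask: 255.255.255.240


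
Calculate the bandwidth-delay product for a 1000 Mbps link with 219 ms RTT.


BDP = bandwidth * RTT
= 1000 Mbps * 219 ms
= 1000 * 1e6 * 219 / 1000 bits
= 219000000 bits
= 27375000 bytes
= 26733.3984 KB
BDP = 219000000 bits (27375000 bytes)


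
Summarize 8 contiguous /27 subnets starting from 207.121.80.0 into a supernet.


Original prefix: /27
Number of subnets: 8 = 2^3
New prefix = 27 - 3 = 24
Supernet: 207.121.80.0/24


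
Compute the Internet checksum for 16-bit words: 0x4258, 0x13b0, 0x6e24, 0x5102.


Sum all words (with carry folding):
+ 0x4258 = 0x4258
+ 0x13b0 = 0x5608
+ 0x6e24 = 0xc42c
+ 0x5102 = 0x152f
One's complement: ~0x152f
Checksum = 0xead0


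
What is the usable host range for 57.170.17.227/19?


Network: 57.170.0.0
Broadcast: 57.170.31.255
First usable = network + 1
Last usable = broadcast - 1
Range: 57.170.0.1 to 57.170.31.254


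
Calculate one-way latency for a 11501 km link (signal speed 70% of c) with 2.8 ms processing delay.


Speed = 0.7 * 3e5 km/s = 210000 km/s
Propagation delay = 11501 / 210000 = 0.0548 s = 54.7667 ms
Processing delay = 2.8 ms
Total one-way latency = 57.5667 ms


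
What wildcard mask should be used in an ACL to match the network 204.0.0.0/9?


Subnet mask: 255.128.0.0
Wildcard = 255.255.255.255 - subnet mask
255 - 255 = 0
255 - 128 = 127
255 - 0 = 255
255 - 0 = 255
Wildcard: 0.127.255.255


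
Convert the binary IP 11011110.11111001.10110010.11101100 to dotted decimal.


11011110 = 222
11111001 = 249
10110010 = 178
11101100 = 236
IP: 222.249.178.236


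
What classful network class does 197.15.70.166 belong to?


First octet: 197
Binary: 11000101
110xxxxx -> Class C (192-223)
Class C, default mask 255.255.255.0 (/24)


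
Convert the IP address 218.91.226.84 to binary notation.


218 = 11011010
91 = 01011011
226 = 11100010
84 = 01010100
Binary: 11011010.01011011.11100010.01010100


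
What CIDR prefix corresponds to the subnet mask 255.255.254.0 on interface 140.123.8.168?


Binary: 11111111.11111111.11111110.00000000
Count leading 1s
Prefix: /23


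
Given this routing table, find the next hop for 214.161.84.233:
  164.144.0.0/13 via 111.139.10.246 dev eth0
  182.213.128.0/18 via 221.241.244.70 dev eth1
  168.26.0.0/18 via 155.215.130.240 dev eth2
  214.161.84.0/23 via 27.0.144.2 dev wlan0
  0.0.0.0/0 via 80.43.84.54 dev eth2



Longest prefix match for 214.161.84.233:
  /13 164.144.0.0: no
  /18 182.213.128.0: no
  /18 168.26.0.0: no
  /23 214.161.84.0: MATCH
  /0 0.0.0.0: MATCH
Selected: next-hop 27.0.144.2 via wlan0 (matched /23)


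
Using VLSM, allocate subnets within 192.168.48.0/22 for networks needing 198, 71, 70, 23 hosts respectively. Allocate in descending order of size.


198 hosts -> /24 (254 usable): 192.168.48.0/24
71 hosts -> /25 (126 usable): 192.168.49.0/25
70 hosts -> /25 (126 usable): 192.168.49.128/25
23 hosts -> /27 (30 usable): 192.168.50.0/27
Allocation: 192.168.48.0/24 (198 hosts, 254 usable); 192.168.49.0/25 (71 hosts, 126 usable); 192.168.49.128/25 (70 hosts, 126 usable); 192.168.50.0/27 (23 hosts, 30 usable)


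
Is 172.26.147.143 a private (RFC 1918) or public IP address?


RFC 1918 private ranges:
  10.0.0.0/8 (10.0.0.0 - 10.255.255.255)
  172.16.0.0/12 (172.16.0.0 - 172.31.255.255)
  192.168.0.0/16 (192.168.0.0 - 192.168.255.255)
Private (in 172.16.0.0/12)


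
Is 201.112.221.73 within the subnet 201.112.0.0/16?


Subnet network: 201.112.0.0
Test IP AND mask: 201.112.0.0
Yes, 201.112.221.73 is in 201.112.0.0/16


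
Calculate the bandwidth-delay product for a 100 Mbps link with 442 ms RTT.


BDP = bandwidth * RTT
= 100 Mbps * 442 ms
= 100 * 1e6 * 442 / 1000 bits
= 44200000 bits
= 5525000 bytes
= 5395.5078 KB
BDP = 44200000 bits (5525000 bytes)


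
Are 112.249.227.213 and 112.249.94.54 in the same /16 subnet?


Mask: 255.255.0.0
112.249.227.213 AND mask = 112.249.0.0
112.249.94.54 AND mask = 112.249.0.0
Yes, same subnet (112.249.0.0)


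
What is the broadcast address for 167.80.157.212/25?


Network: 167.80.157.128/25
Host bits = 7
Set all host bits to 1:
Broadcast: 167.80.157.255


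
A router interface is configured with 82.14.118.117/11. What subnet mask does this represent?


/11 means 11 network bits, 21 host bits
Binary: 11111111111000000000000000000000
Mask: 255.224.0.0


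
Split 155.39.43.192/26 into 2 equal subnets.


New prefix = 26 + 1 = 27
Each subnet has 32 addresses
  155.39.43.192/27
  155.39.43.224/27
Subnets: 155.39.43.192/27, 155.39.43.224/27


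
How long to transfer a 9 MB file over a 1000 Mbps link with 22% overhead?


Effective throughput = 1000 * (1 - 22/100) = 780 Mbps
File size in Mb = 9 * 8 = 72 Mb
Time = 72 / 780
Time = 0.0923 seconds


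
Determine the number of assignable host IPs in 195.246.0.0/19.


Host bits = 32 - 19 = 13
Total addresses = 2^13 = 8192
Usable = total - 2 (network and broadcast)
Usable hosts: 8190


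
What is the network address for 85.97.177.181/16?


IP:   01010101.01100001.10110001.10110101
Mask: 11111111.11111111.00000000.00000000
AND operation:
Net:  01010101.01100001.00000000.00000000
Network: 85.97.0.0/16


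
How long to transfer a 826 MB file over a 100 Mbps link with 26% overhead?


Effective throughput = 100 * (1 - 26/100) = 74 Mbps
File size in Mb = 826 * 8 = 6608 Mb
Time = 6608 / 74
Time = 89.2973 seconds


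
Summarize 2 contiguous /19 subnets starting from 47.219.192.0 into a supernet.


Original prefix: /19
Number of subnets: 2 = 2^1
New prefix = 19 - 1 = 18
Supernet: 47.219.192.0/18


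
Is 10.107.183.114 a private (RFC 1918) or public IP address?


RFC 1918 private ranges:
  10.0.0.0/8 (10.0.0.0 - 10.255.255.255)
  172.16.0.0/12 (172.16.0.0 - 172.31.255.255)
  192.168.0.0/16 (192.168.0.0 - 192.168.255.255)
Private (in 10.0.0.0/8)


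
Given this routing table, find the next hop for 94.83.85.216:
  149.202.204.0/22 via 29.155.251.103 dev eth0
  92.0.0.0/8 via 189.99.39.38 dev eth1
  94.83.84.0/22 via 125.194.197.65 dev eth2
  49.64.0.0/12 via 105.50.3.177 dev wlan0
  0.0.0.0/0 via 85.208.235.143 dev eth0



Longest prefix match for 94.83.85.216:
  /22 149.202.204.0: no
  /8 92.0.0.0: no
  /22 94.83.84.0: MATCH
  /12 49.64.0.0: no
  /0 0.0.0.0: MATCH
Selected: next-hop 125.194.197.65 via eth2 (matched /22)


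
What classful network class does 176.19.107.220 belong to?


First octet: 176
Binary: 10110000
10xxxxxx -> Class B (128-191)
Class B, default mask 255.255.0.0 (/16)


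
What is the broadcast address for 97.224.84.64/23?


Network: 97.224.84.0/23
Host bits = 9
Set all host bits to 1:
Broadcast: 97.224.85.255


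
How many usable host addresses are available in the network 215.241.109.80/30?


Host bits = 32 - 30 = 2
Total addresses = 2^2 = 4
Usable = total - 2 (network and broadcast)
Usable hosts: 2


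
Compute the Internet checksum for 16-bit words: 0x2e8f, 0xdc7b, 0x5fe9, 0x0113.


Sum all words (with carry folding):
+ 0x2e8f = 0x2e8f
+ 0xdc7b = 0x0b0b
+ 0x5fe9 = 0x6af4
+ 0x0113 = 0x6c07
One's complement: ~0x6c07
Checksum = 0x93f8


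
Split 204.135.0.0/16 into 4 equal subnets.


New prefix = 16 + 2 = 18
Each subnet has 16384 addresses
  204.135.0.0/18
  204.135.64.0/18
  204.135.128.0/18
  204.135.192.0/18
Subnets: 204.135.0.0/18, 204.135.64.0/18, 204.135.128.0/18, 204.135.192.0/18


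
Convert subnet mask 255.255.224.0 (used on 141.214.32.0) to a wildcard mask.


Subnet mask: 255.255.224.0
Wildcard = 255.255.255.255 - subnet mask
255 - 255 = 0
255 - 255 = 0
255 - 224 = 31
255 - 0 = 255
Wildcard: 0.0.31.255


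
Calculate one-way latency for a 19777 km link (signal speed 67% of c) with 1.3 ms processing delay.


Speed = 0.67 * 3e5 km/s = 201000 km/s
Propagation delay = 19777 / 201000 = 0.0984 s = 98.393 ms
Processing delay = 1.3 ms
Total one-way latency = 99.693 ms


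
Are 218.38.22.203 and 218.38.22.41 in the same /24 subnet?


Mask: 255.255.255.0
218.38.22.203 AND mask = 218.38.22.0
218.38.22.41 AND mask = 218.38.22.0
Yes, same subnet (218.38.22.0)


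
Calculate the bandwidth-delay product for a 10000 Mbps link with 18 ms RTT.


BDP = bandwidth * RTT
= 10000 Mbps * 18 ms
= 10000 * 1e6 * 18 / 1000 bits
= 180000000 bits
= 22500000 bytes
= 21972.6562 KB
BDP = 180000000 bits (22500000 bytes)


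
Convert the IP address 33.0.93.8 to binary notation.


33 = 00100001
0 = 00000000
93 = 01011101
8 = 00001000
Binary: 00100001.00000000.01011101.00001000


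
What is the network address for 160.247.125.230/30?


IP:   10100000.11110111.01111101.11100110
Mask: 11111111.11111111.11111111.11111100
AND operation:
Net:  10100000.11110111.01111101.11100100
Network: 160.247.125.228/30


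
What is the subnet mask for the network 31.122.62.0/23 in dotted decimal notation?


/23 means 23 network bits, 9 host bits
Binary: 11111111111111111111111000000000
Mask: 255.255.254.0


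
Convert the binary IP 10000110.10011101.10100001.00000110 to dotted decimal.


10000110 = 134
10011101 = 157
10100001 = 161
00000110 = 6
IP: 134.157.161.6


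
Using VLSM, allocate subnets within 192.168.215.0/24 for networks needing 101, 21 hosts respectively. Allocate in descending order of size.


101 hosts -> /25 (126 usable): 192.168.215.0/25
21 hosts -> /27 (30 usable): 192.168.215.128/27
Allocation: 192.168.215.0/25 (101 hosts, 126 usable); 192.168.215.128/27 (21 hosts, 30 usable)


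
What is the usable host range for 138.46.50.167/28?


Network: 138.46.50.160
Broadcast: 138.46.50.175
First usable = network + 1
Last usable = broadcast - 1
Range: 138.46.50.161 to 138.46.50.174


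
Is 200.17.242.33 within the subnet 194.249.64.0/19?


Subnet network: 194.249.64.0
Test IP AND mask: 200.17.224.0
No, 200.17.242.33 is not in 194.249.64.0/19


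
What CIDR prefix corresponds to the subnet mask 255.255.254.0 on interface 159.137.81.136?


Binary: 11111111.11111111.11111110.00000000
Count leading 1s
Prefix: /23


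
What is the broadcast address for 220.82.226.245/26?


Network: 220.82.226.192/26
Host bits = 6
Set all host bits to 1:
Broadcast: 220.82.226.255


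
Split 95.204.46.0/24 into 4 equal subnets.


New prefix = 24 + 2 = 26
Each subnet has 64 addresses
  95.204.46.0/26
  95.204.46.64/26
  95.204.46.128/26
  95.204.46.192/26
Subnets: 95.204.46.0/26, 95.204.46.64/26, 95.204.46.128/26, 95.204.46.192/26


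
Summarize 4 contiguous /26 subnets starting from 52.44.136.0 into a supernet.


Original prefix: /26
Number of subnets: 4 = 2^2
New prefix = 26 - 2 = 24
Supernet: 52.44.136.0/24


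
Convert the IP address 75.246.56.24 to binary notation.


75 = 01001011
246 = 11110110
56 = 00111000
24 = 00011000
Binary: 01001011.11110110.00111000.00011000


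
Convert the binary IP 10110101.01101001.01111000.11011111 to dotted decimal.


10110101 = 181
01101001 = 105
01111000 = 120
11011111 = 223
IP: 181.105.120.223


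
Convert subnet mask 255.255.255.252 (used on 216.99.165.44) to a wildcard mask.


Subnet mask: 255.255.255.252
Wildcard = 255.255.255.255 - subnet mask
255 - 255 = 0
255 - 255 = 0
255 - 255 = 0
255 - 252 = 3
Wildcard: 0.0.0.3


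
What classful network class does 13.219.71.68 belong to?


First octet: 13
Binary: 00001101
0xxxxxxx -> Class A (1-126)
Class A, default mask 255.0.0.0 (/8)


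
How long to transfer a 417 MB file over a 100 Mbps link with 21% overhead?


Effective throughput = 100 * (1 - 21/100) = 79 Mbps
File size in Mb = 417 * 8 = 3336 Mb
Time = 3336 / 79
Time = 42.2278 seconds


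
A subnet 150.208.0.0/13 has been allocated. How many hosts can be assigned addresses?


Host bits = 32 - 13 = 19
Total addresses = 2^19 = 524288
Usable = total - 2 (network and broadcast)
Usable hosts: 524286


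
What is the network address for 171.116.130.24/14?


IP:   10101011.01110100.10000010.00011000
Mask: 11111111.11111100.00000000.00000000
AND operation:
Net:  10101011.01110100.00000000.00000000
Network: 171.116.0.0/14


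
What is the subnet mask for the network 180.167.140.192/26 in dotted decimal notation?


/26 means 26 network bits, 6 host bits
Binary: 11111111111111111111111111000000
Mask: 255.255.255.192


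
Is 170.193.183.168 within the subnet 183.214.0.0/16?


Subnet network: 183.214.0.0
Test IP AND mask: 170.193.0.0
No, 170.193.183.168 is not in 183.214.0.0/16


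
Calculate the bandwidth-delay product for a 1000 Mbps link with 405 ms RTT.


BDP = bandwidth * RTT
= 1000 Mbps * 405 ms
= 1000 * 1e6 * 405 / 1000 bits
= 405000000 bits
= 50625000 bytes
= 49438.4766 KB
BDP = 405000000 bits (50625000 bytes)


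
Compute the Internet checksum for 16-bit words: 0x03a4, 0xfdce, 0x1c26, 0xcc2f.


Sum all words (with carry folding):
+ 0x03a4 = 0x03a4
+ 0xfdce = 0x0173
+ 0x1c26 = 0x1d99
+ 0xcc2f = 0xe9c8
One's complement: ~0xe9c8
Checksum = 0x1637


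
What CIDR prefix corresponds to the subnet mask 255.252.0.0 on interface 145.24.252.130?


Binary: 11111111.11111100.00000000.00000000
Count leading 1s
Prefix: /14


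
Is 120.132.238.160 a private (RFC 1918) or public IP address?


RFC 1918 private ranges:
  10.0.0.0/8 (10.0.0.0 - 10.255.255.255)
  172.16.0.0/12 (172.16.0.0 - 172.31.255.255)
  192.168.0.0/16 (192.168.0.0 - 192.168.255.255)
Public (not in any RFC 1918 range)


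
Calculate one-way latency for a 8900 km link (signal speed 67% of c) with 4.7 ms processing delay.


Speed = 0.67 * 3e5 km/s = 201000 km/s
Propagation delay = 8900 / 201000 = 0.0443 s = 44.2786 ms
Processing delay = 4.7 ms
Total one-way latency = 48.9786 ms


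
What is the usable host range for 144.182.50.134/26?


Network: 144.182.50.128
Broadcast: 144.182.50.191
First usable = network + 1
Last usable = broadcast - 1
Range: 144.182.50.129 to 144.182.50.190


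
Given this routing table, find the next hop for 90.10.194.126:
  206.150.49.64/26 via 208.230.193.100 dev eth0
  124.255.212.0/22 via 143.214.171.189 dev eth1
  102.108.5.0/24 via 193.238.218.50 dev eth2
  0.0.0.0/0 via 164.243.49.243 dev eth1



Longest prefix match for 90.10.194.126:
  /26 206.150.49.64: no
  /22 124.255.212.0: no
  /24 102.108.5.0: no
  /0 0.0.0.0: MATCH
Selected: next-hop 164.243.49.243 via eth1 (matched /0)


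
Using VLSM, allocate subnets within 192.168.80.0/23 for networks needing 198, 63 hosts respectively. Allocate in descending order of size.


198 hosts -> /24 (254 usable): 192.168.80.0/24
63 hosts -> /25 (126 usable): 192.168.81.0/25
Allocation: 192.168.80.0/24 (198 hosts, 254 usable); 192.168.81.0/25 (63 hosts, 126 usable)


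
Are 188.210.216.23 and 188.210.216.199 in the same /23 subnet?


Mask: 255.255.254.0
188.210.216.23 AND mask = 188.210.216.0
188.210.216.199 AND mask = 188.210.216.0
Yes, same subnet (188.210.216.0)


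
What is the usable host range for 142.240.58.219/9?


Network: 142.128.0.0
Broadcast: 142.255.255.255
First usable = network + 1
Last usable = broadcast - 1
Range: 142.128.0.1 to 142.255.255.254


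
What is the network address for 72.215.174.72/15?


IP:   01001000.11010111.10101110.01001000
Mask: 11111111.11111110.00000000.00000000
AND operation:
Net:  01001000.11010110.00000000.00000000
Network: 72.214.0.0/15


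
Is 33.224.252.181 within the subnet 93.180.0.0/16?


Subnet network: 93.180.0.0
Test IP AND mask: 33.224.0.0
No, 33.224.252.181 is not in 93.180.0.0/16


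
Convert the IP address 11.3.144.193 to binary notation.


11 = 00001011
3 = 00000011
144 = 10010000
193 = 11000001
Binary: 00001011.00000011.10010000.11000001


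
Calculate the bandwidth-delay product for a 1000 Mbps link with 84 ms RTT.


BDP = bandwidth * RTT
= 1000 Mbps * 84 ms
= 1000 * 1e6 * 84 / 1000 bits
= 84000000 bits
= 10500000 bytes
= 10253.9062 KB
BDP = 84000000 bits (10500000 bytes)


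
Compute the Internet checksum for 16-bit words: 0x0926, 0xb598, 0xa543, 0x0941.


Sum all words (with carry folding):
+ 0x0926 = 0x0926
+ 0xb598 = 0xbebe
+ 0xa543 = 0x6402
+ 0x0941 = 0x6d43
One's complement: ~0x6d43
Checksum = 0x92bc


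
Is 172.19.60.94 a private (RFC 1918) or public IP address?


RFC 1918 private ranges:
  10.0.0.0/8 (10.0.0.0 - 10.255.255.255)
  172.16.0.0/12 (172.16.0.0 - 172.31.255.255)
  192.168.0.0/16 (192.168.0.0 - 192.168.255.255)
Private (in 172.16.0.0/12)


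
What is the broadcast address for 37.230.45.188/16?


Network: 37.230.0.0/16
Host bits = 16
Set all host bits to 1:
Broadcast: 37.230.255.255


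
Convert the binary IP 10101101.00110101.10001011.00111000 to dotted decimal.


10101101 = 173
00110101 = 53
10001011 = 139
00111000 = 56
IP: 173.53.139.56


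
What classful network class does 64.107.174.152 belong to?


First octet: 64
Binary: 01000000
0xxxxxxx -> Class A (1-126)
Class A, default mask 255.0.0.0 (/8)


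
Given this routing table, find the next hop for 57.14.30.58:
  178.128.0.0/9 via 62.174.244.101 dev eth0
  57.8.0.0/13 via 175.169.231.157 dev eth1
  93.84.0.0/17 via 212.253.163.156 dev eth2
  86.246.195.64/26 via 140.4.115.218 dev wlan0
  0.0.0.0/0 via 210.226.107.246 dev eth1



Longest prefix match for 57.14.30.58:
  /9 178.128.0.0: no
  /13 57.8.0.0: MATCH
  /17 93.84.0.0: no
  /26 86.246.195.64: no
  /0 0.0.0.0: MATCH
Selected: next-hop 175.169.231.157 via eth1 (matched /13)


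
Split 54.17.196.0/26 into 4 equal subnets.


New prefix = 26 + 2 = 28
Each subnet has 16 addresses
  54.17.196.0/28
  54.17.196.16/28
  54.17.196.32/28
  54.17.196.48/28
Subnets: 54.17.196.0/28, 54.17.196.16/28, 54.17.196.32/28, 54.17.196.48/28


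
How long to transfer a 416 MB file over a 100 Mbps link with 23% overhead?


Effective throughput = 100 * (1 - 23/100) = 77 Mbps
File size in Mb = 416 * 8 = 3328 Mb
Time = 3328 / 77
Time = 43.2208 seconds


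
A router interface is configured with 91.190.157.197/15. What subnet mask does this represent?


/15 means 15 network bits, 17 host bits
Binary: 11111111111111100000000000000000
Mask: 255.254.0.0


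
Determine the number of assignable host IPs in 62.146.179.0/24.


Host bits = 32 - 24 = 8
Total addresses = 2^8 = 256
Usable = total - 2 (network and broadcast)
Usable hosts: 254


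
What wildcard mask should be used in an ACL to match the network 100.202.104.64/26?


Subnet mask: 255.255.255.192
Wildcard = 255.255.255.255 - subnet mask
255 - 255 = 0
255 - 255 = 0
255 - 255 = 0
255 - 192 = 63
Wildcard: 0.0.0.63


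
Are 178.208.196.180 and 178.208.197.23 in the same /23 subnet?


Mask: 255.255.254.0
178.208.196.180 AND mask = 178.208.196.0
178.208.197.23 AND mask = 178.208.196.0
Yes, same subnet (178.208.196.0)


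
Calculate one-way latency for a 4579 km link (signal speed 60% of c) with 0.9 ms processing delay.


Speed = 0.6 * 3e5 km/s = 180000 km/s
Propagation delay = 4579 / 180000 = 0.0254 s = 25.4389 ms
Processing delay = 0.9 ms
Total one-way latency = 26.3389 ms


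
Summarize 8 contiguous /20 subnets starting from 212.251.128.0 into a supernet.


Original prefix: /20
Number of subnets: 8 = 2^3
New prefix = 20 - 3 = 17
Supernet: 212.251.128.0/17


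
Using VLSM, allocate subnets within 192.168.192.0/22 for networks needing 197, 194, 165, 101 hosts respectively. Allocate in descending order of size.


197 hosts -> /24 (254 usable): 192.168.192.0/24
194 hosts -> /24 (254 usable): 192.168.193.0/24
165 hosts -> /24 (254 usable): 192.168.194.0/24
101 hosts -> /25 (126 usable): 192.168.195.0/25
Allocation: 192.168.192.0/24 (197 hosts, 254 usable); 192.168.193.0/24 (194 hosts, 254 usable); 192.168.194.0/24 (165 hosts, 254 usable); 192.168.195.0/25 (101 hosts, 126 usable)


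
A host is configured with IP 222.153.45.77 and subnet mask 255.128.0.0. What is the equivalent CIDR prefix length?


Binary: 11111111.10000000.00000000.00000000
Count leading 1s
Prefix: /9


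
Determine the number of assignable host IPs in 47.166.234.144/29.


Host bits = 32 - 29 = 3
Total addresses = 2^3 = 8
Usable = total - 2 (network and broadcast)
Usable hosts: 6


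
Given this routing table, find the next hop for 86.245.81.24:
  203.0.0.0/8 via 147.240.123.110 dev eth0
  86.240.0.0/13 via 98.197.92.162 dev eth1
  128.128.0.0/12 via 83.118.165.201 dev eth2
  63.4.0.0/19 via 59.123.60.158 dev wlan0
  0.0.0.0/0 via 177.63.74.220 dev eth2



Longest prefix match for 86.245.81.24:
  /8 203.0.0.0: no
  /13 86.240.0.0: MATCH
  /12 128.128.0.0: no
  /19 63.4.0.0: no
  /0 0.0.0.0: MATCH
Selected: next-hop 98.197.92.162 via eth1 (matched /13)


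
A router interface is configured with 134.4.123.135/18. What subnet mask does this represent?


/18 means 18 network bits, 14 host bits
Binary: 11111111111111111100000000000000
Mask: 255.255.192.0


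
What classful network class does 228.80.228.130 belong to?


First octet: 228
Binary: 11100100
1110xxxx -> Class D (224-239)
Class D (multicast), default mask N/A


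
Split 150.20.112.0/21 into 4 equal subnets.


New prefix = 21 + 2 = 23
Each subnet has 512 addresses
  150.20.112.0/23
  150.20.114.0/23
  150.20.116.0/23
  150.20.118.0/23
Subnets: 150.20.112.0/23, 150.20.114.0/23, 150.20.116.0/23, 150.20.118.0/23


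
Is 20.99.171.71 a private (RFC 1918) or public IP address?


RFC 1918 private ranges:
  10.0.0.0/8 (10.0.0.0 - 10.255.255.255)
  172.16.0.0/12 (172.16.0.0 - 172.31.255.255)
  192.168.0.0/16 (192.168.0.0 - 192.168.255.255)
Public (not in any RFC 1918 range)


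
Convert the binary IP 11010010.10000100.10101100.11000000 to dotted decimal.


11010010 = 210
10000100 = 132
10101100 = 172
11000000 = 192
IP: 210.132.172.192


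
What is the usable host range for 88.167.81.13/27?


Network: 88.167.81.0
Broadcast: 88.167.81.31
First usable = network + 1
Last usable = broadcast - 1
Range: 88.167.81.1 to 88.167.81.30


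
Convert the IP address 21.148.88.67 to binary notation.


21 = 00010101
148 = 10010100
88 = 01011000
67 = 01000011
Binary: 00010101.10010100.01011000.01000011


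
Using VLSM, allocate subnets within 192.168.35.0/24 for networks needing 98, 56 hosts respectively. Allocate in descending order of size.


98 hosts -> /25 (126 usable): 192.168.35.0/25
56 hosts -> /26 (62 usable): 192.168.35.128/26
Allocation: 192.168.35.0/25 (98 hosts, 126 usable); 192.168.35.128/26 (56 hosts, 62 usable)


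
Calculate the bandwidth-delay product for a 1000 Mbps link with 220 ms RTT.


BDP = bandwidth * RTT
= 1000 Mbps * 220 ms
= 1000 * 1e6 * 220 / 1000 bits
= 220000000 bits
= 27500000 bytes
= 26855.4688 KB
BDP = 220000000 bits (27500000 bytes)


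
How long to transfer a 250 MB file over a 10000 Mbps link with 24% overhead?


Effective throughput = 10000 * (1 - 24/100) = 7600 Mbps
File size in Mb = 250 * 8 = 2000 Mb
Time = 2000 / 7600
Time = 0.2632 seconds


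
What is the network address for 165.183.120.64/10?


IP:   10100101.10110111.01111000.01000000
Mask: 11111111.11000000.00000000.00000000
AND operation:
Net:  10100101.10000000.00000000.00000000
Network: 165.128.0.0/10


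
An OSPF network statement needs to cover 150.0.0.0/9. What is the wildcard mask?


Subnet mask: 255.128.0.0
Wildcard = 255.255.255.255 - subnet mask
255 - 255 = 0
255 - 128 = 127
255 - 0 = 255
255 - 0 = 255
Wildcard: 0.127.255.255


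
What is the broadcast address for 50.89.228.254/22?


Network: 50.89.228.0/22
Host bits = 10
Set all host bits to 1:
Broadcast: 50.89.231.255


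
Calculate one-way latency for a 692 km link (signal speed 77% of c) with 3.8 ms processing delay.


Speed = 0.77 * 3e5 km/s = 231000 km/s
Propagation delay = 692 / 231000 = 0.003 s = 2.9957 ms
Processing delay = 3.8 ms
Total one-way latency = 6.7957 ms


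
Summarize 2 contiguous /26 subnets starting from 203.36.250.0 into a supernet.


Original prefix: /26
Number of subnets: 2 = 2^1
New prefix = 26 - 1 = 25
Supernet: 203.36.250.0/25


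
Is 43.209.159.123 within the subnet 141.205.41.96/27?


Subnet network: 141.205.41.96
Test IP AND mask: 43.209.159.96
No, 43.209.159.123 is not in 141.205.41.96/27


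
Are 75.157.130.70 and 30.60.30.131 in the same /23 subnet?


Mask: 255.255.254.0
75.157.130.70 AND mask = 75.157.130.0
30.60.30.131 AND mask = 30.60.30.0
No, different subnets (75.157.130.0 vs 30.60.30.0)


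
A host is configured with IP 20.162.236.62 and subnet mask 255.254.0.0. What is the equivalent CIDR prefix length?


Binary: 11111111.11111110.00000000.00000000
Count leading 1s
Prefix: /15


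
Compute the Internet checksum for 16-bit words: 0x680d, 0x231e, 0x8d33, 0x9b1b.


Sum all words (with carry folding):
+ 0x680d = 0x680d
+ 0x231e = 0x8b2b
+ 0x8d33 = 0x185f
+ 0x9b1b = 0xb37a
One's complement: ~0xb37a
Checksum = 0x4c85


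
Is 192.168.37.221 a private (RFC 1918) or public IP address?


RFC 1918 private ranges:
  10.0.0.0/8 (10.0.0.0 - 10.255.255.255)
  172.16.0.0/12 (172.16.0.0 - 172.31.255.255)
  192.168.0.0/16 (192.168.0.0 - 192.168.255.255)
Private (in 192.168.0.0/16)


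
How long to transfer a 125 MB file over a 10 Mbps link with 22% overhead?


Effective throughput = 10 * (1 - 22/100) = 7.8 Mbps
File size in Mb = 125 * 8 = 1000 Mb
Time = 1000 / 7.8
Time = 128.2051 seconds


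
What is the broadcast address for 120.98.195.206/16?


Network: 120.98.0.0/16
Host bits = 16
Set all host bits to 1:
Broadcast: 120.98.255.255


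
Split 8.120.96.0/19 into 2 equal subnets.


New prefix = 19 + 1 = 20
Each subnet has 4096 addresses
  8.120.96.0/20
  8.120.112.0/20
Subnets: 8.120.96.0/20, 8.120.112.0/20


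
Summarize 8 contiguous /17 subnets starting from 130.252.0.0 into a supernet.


Original prefix: /17
Number of subnets: 8 = 2^3
New prefix = 17 - 3 = 14
Supernet: 130.252.0.0/14


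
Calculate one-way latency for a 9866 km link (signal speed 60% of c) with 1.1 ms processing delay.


Speed = 0.6 * 3e5 km/s = 180000 km/s
Propagation delay = 9866 / 180000 = 0.0548 s = 54.8111 ms
Processing delay = 1.1 ms
Total one-way latency = 55.9111 ms


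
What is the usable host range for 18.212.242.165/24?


Network: 18.212.242.0
Broadcast: 18.212.242.255
First usable = network + 1
Last usable = broadcast - 1
Range: 18.212.242.1 to 18.212.242.254


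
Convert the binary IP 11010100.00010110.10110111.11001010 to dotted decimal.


11010100 = 212
00010110 = 22
10110111 = 183
11001010 = 202
IP: 212.22.183.202


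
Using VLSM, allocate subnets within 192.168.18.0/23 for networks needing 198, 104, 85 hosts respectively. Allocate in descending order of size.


198 hosts -> /24 (254 usable): 192.168.18.0/24
104 hosts -> /25 (126 usable): 192.168.19.0/25
85 hosts -> /25 (126 usable): 192.168.19.128/25
Allocation: 192.168.18.0/24 (198 hosts, 254 usable); 192.168.19.0/25 (104 hosts, 126 usable); 192.168.19.128/25 (85 hosts, 126 usable)


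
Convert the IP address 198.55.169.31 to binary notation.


198 = 11000110
55 = 00110111
169 = 10101001
31 = 00011111
Binary: 11000110.00110111.10101001.00011111


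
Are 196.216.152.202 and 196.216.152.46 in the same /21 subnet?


Mask: 255.255.248.0
196.216.152.202 AND mask = 196.216.152.0
196.216.152.46 AND mask = 196.216.152.0
Yes, same subnet (196.216.152.0)


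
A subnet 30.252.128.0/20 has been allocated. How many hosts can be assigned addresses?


Host bits = 32 - 20 = 12
Total addresses = 2^12 = 4096
Usable = total - 2 (network and broadcast)
Usable hosts: 4094


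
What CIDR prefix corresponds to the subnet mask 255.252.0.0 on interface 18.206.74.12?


Binary: 11111111.11111100.00000000.00000000
Count leading 1s
Prefix: /14


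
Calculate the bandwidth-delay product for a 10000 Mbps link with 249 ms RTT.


BDP = bandwidth * RTT
= 10000 Mbps * 249 ms
= 10000 * 1e6 * 249 / 1000 bits
= 2490000000 bits
= 311250000 bytes
= 303955.0781 KB
BDP = 2490000000 bits (311250000 bytes)


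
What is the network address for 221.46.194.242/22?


IP:   11011101.00101110.11000010.11110010
Mask: 11111111.11111111.11111100.00000000
AND operation:
Net:  11011101.00101110.11000000.00000000
Network: 221.46.192.0/22


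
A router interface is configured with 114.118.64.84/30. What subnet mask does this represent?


/30 means 30 network bits, 2 host bits
Binary: 11111111111111111111111111111100
Mask: 255.255.255.252


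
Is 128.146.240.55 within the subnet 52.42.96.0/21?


Subnet network: 52.42.96.0
Test IP AND mask: 128.146.240.0
No, 128.146.240.55 is not in 52.42.96.0/21


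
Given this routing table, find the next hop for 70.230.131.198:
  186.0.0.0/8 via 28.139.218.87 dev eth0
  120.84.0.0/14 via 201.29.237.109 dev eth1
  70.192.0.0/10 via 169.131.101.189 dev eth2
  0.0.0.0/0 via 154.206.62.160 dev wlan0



Longest prefix match for 70.230.131.198:
  /8 186.0.0.0: no
  /14 120.84.0.0: no
  /10 70.192.0.0: MATCH
  /0 0.0.0.0: MATCH
Selected: next-hop 169.131.101.189 via eth2 (matched /10)


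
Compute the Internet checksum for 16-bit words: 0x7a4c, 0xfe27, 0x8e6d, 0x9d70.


Sum all words (with carry folding):
+ 0x7a4c = 0x7a4c
+ 0xfe27 = 0x7874
+ 0x8e6d = 0x06e2
+ 0x9d70 = 0xa452
One's complement: ~0xa452
Checksum = 0x5bad


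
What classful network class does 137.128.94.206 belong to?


First octet: 137
Binary: 10001001
10xxxxxx -> Class B (128-191)
Class B, default mask 255.255.0.0 (/16)


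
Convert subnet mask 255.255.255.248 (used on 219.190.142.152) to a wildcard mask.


Subnet mask: 255.255.255.248
Wildcard = 255.255.255.255 - subnet mask
255 - 255 = 0
255 - 255 = 0
255 - 255 = 0
255 - 248 = 7
Wildcard: 0.0.0.7


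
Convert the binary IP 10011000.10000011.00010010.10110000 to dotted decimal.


10011000 = 152
10000011 = 131
00010010 = 18
10110000 = 176
IP: 152.131.18.176


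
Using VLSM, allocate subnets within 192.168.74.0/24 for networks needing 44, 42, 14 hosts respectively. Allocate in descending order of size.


44 hosts -> /26 (62 usable): 192.168.74.0/26
42 hosts -> /26 (62 usable): 192.168.74.64/26
14 hosts -> /28 (14 usable): 192.168.74.128/28
Allocation: 192.168.74.0/26 (44 hosts, 62 usable); 192.168.74.64/26 (42 hosts, 62 usable); 192.168.74.128/28 (14 hosts, 14 usable)


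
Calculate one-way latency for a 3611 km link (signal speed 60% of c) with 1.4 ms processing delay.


Speed = 0.6 * 3e5 km/s = 180000 km/s
Propagation delay = 3611 / 180000 = 0.0201 s = 20.0611 ms
Processing delay = 1.4 ms
Total one-way latency = 21.4611 ms


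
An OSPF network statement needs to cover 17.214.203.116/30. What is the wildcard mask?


Subnet mask: 255.255.255.252
Wildcard = 255.255.255.255 - subnet mask
255 - 255 = 0
255 - 255 = 0
255 - 255 = 0
255 - 252 = 3
Wildcard: 0.0.0.3


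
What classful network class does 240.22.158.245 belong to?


First octet: 240
Binary: 11110000
1111xxxx -> Class E (240-255)
Class E (reserved), default mask N/A


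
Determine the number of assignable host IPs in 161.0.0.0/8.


Host bits = 32 - 8 = 24
Total addresses = 2^24 = 16777216
Usable = total - 2 (network and broadcast)
Usable hosts: 16777214


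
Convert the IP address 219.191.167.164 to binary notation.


219 = 11011011
191 = 10111111
167 = 10100111
164 = 10100100
Binary: 11011011.10111111.10100111.10100100


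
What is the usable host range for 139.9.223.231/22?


Network: 139.9.220.0
Broadcast: 139.9.223.255
First usable = network + 1
Last usable = broadcast - 1
Range: 139.9.220.1 to 139.9.223.254


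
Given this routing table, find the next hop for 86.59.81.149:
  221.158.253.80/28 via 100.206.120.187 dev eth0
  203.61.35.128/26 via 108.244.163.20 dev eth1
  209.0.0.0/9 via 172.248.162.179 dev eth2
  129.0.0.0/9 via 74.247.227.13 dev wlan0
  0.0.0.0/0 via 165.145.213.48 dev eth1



Longest prefix match for 86.59.81.149:
  /28 221.158.253.80: no
  /26 203.61.35.128: no
  /9 209.0.0.0: no
  /9 129.0.0.0: no
  /0 0.0.0.0: MATCH
Selected: next-hop 165.145.213.48 via eth1 (matched /0)


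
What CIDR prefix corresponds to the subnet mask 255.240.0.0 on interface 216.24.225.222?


Binary: 11111111.11110000.00000000.00000000
Count leading 1s
Prefix: /12


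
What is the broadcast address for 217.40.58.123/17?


Network: 217.40.0.0/17
Host bits = 15
Set all host bits to 1:
Broadcast: 217.40.127.255


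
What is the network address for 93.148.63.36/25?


IP:   01011101.10010100.00111111.00100100
Mask: 11111111.11111111.11111111.10000000
AND operation:
Net:  01011101.10010100.00111111.00000000
Network: 93.148.63.0/25


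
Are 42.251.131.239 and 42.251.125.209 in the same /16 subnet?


Mask: 255.255.0.0
42.251.131.239 AND mask = 42.251.0.0
42.251.125.209 AND mask = 42.251.0.0
Yes, same subnet (42.251.0.0)


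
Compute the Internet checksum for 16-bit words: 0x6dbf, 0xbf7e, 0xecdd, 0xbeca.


Sum all words (with carry folding):
+ 0x6dbf = 0x6dbf
+ 0xbf7e = 0x2d3e
+ 0xecdd = 0x1a1c
+ 0xbeca = 0xd8e6
One's complement: ~0xd8e6
Checksum = 0x2719


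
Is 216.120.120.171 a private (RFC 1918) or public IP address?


RFC 1918 private ranges:
  10.0.0.0/8 (10.0.0.0 - 10.255.255.255)
  172.16.0.0/12 (172.16.0.0 - 172.31.255.255)
  192.168.0.0/16 (192.168.0.0 - 192.168.255.255)
Public (not in any RFC 1918 range)


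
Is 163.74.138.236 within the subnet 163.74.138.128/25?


Subnet network: 163.74.138.128
Test IP AND mask: 163.74.138.128
Yes, 163.74.138.236 is in 163.74.138.128/25


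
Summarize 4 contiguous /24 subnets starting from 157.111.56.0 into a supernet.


Original prefix: /24
Number of subnets: 4 = 2^2
New prefix = 24 - 2 = 22
Supernet: 157.111.56.0/22


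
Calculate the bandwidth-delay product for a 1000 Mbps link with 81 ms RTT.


BDP = bandwidth * RTT
= 1000 Mbps * 81 ms
= 1000 * 1e6 * 81 / 1000 bits
= 81000000 bits
= 10125000 bytes
= 9887.6953 KB
BDP = 81000000 bits (10125000 bytes)
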